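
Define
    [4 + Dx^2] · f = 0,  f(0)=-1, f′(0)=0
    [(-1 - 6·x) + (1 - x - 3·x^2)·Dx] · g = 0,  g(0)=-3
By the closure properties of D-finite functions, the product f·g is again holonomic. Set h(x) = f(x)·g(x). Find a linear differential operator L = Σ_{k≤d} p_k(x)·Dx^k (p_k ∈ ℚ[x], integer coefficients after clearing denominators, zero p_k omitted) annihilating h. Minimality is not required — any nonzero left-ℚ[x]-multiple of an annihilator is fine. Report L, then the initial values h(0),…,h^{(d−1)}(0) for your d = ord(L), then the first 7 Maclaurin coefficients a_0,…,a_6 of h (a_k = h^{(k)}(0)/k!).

L = (2 + 4·x + 12·x^2) + (2 + 12·x)·Dx + (-1 + x + 3·x^2)·Dx^2  (order 2).
h: a_k = 3, 3, 6, 15, 35, 80, 2771/15, …
ICs: h(0) = 3, h′(0) = 3.

f: a_k = -1, 0, 2, 0, -2/3, 0, 4/45, …
g: a_k = -3, -3, -12, -21, -57, -120, -291, …
h₀=f·g: eliminate ⇒ L₀, order ≤ 2·1.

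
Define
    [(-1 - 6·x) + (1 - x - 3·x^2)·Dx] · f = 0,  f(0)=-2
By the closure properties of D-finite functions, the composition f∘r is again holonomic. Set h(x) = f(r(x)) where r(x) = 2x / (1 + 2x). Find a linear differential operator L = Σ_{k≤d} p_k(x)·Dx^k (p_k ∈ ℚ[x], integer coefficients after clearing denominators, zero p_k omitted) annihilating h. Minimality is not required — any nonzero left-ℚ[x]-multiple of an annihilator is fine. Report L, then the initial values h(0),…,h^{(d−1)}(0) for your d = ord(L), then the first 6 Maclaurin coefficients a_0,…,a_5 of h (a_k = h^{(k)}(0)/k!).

L = (2 + 28·x) + (-1 - 4·x + 8·x^2 + 24·x^3)·Dx  (order 1).
h: a_k = -2, -4, -24, 0, -288, 576, …
ICs: h(0) = -2.

f: a_k = -2, -2, -8, -14, -38, -80, …
Substitute x→r, Dx→(1/r')Dx; clear ⇒ L₀.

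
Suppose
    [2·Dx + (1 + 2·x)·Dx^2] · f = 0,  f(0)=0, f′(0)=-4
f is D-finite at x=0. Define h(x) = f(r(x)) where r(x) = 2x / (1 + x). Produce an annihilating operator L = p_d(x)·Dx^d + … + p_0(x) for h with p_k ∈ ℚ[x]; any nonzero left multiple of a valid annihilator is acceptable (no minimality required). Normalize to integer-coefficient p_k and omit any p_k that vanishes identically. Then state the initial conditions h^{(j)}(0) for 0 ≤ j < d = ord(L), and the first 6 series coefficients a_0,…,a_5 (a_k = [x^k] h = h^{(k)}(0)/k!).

L = (6 + 10·x)·Dx + (1 + 6·x + 5·x^2)·Dx^2  (order 2).
h: a_k = 0, -8, 24, -248/3, 312, -6248/5, …
ICs: h(0) = 0, h′(0) = -8.

f: a_k = 0, -4, 4, -16/3, 8, -64/5, …
f∘r: x↦r, Dx↦Dx/r' in L_f ⇒ L₀.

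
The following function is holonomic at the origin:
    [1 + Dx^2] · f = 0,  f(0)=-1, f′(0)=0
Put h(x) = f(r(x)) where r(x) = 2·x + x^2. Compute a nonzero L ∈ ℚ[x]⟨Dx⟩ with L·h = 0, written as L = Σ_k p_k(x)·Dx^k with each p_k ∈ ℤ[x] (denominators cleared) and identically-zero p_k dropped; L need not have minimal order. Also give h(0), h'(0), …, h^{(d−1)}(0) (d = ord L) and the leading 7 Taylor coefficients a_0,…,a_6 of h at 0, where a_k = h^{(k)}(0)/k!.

L = (4 + 12·x + 12·x^2 + 4·x^3) - Dx + (1 + x)·Dx^2  (order 2).
h: a_k = -1, 0, 2, 2, -1/6, -4/3, -41/45, …
ICs: h(0) = -1, h′(0) = 0.

f: a_k = -1, 0, 1/2, 0, -1/24, 0, 1/720, …
L₀ from L_f via x↦r, Dx↦r'^{-1}Dx.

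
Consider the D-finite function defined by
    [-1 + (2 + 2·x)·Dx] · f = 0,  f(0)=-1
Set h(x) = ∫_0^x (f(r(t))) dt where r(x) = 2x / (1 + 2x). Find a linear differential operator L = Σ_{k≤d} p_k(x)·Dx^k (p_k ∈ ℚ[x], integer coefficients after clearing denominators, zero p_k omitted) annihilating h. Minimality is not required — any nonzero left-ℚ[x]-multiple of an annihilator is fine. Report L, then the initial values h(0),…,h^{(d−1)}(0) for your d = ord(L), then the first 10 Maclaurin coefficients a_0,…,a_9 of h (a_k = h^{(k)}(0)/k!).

L = -Dx + (1 + 6·x + 8·x^2)·Dx^2  (order 2).
h: a_k = 0, -1, -1/2, 5/6, -13/8, 141/40, -133/16, 2353/112, -7205/128, 182461/1152, …
ICs: h(0) = 0, h′(0) = -1.

f: a_k = -1, -1/2, 1/8, -1/16, 5/128, -7/256, 21/1024, -33/2048, 429/32768, -715/65536, …
L₀ from L_f via x↦r, Dx↦r'^{-1}Dx.
h=∫₀ˣh₀: take L = L₀·Dx.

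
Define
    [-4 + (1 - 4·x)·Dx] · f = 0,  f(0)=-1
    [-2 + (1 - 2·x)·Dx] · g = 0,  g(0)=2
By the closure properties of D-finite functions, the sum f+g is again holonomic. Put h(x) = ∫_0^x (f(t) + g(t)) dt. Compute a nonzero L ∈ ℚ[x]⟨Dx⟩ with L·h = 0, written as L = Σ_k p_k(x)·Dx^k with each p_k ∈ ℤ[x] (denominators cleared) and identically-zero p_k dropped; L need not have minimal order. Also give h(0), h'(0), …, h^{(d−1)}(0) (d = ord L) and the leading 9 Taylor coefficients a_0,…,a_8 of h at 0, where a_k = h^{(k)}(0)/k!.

f: a_k = -1, -4, -16, -64, -256, -1024, -4096, -16384, -65536, …
g: a_k = 2, 4, 8, 16, 32, 64, 128, 256, 512, …
f+g: L₀ = lclm(L_f,L_g), ord ≤ 1+1.
Integrate: L := L₀·Dx.
L = -16·Dx + (12 - 32·x)·Dx^2 + (-1 + 6·x - 8·x^2)·Dx^3  (order 3).
h: a_k = 0, 1, 0, -8/3, -12, -224/5, -160, -3968/7, -2016, …
ICs: h(0) = 0, h′(0) = 1, h′′(0) = 0.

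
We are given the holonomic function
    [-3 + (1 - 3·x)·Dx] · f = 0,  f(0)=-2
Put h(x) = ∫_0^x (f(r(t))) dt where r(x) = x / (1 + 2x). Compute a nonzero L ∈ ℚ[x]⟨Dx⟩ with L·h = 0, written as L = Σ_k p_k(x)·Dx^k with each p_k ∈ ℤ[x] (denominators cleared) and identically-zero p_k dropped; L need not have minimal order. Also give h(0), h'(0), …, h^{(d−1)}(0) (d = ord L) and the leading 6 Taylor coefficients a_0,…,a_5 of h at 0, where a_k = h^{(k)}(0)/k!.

f: a_k = -2, -6, -18, -54, -162, -486, …
h₀=f(r): pull back L_f along r ⇒ L₀.
∫: right-multiply L₀ by Dx.
L = 3·Dx + (-1 - x + 2·x^2)·Dx^2  (order 2).
h: a_k = 0, -2, -3, -2, -3/2, -6/5, …
ICs: h(0) = 0, h′(0) = -2.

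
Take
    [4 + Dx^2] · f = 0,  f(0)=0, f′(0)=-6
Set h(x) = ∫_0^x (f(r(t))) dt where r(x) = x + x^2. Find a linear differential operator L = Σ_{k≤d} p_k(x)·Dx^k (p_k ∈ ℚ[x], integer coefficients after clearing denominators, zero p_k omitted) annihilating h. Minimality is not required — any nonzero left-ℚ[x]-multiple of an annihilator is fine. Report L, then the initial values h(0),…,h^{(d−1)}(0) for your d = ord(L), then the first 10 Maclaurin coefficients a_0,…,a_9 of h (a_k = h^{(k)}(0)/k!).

f: a_k = 0, -6, 0, 4, 0, -4/5, 0, 8/105, 0, -4/945, …
Change of var in L_f (x↦r) gives L₀.
h=∫h₀ ⇒ L = L₀·Dx.
L = (4 + 24·x + 48·x^2 + 32·x^3)·Dx - 2·Dx^2 + (1 + 2·x)·Dx^3  (order 3).
h: a_k = 0, 0, -3, -2, 1, 12/5, 28/15, 0, -104/105, -112/135, …
ICs: h(0) = 0, h′(0) = 0, h′′(0) = -6.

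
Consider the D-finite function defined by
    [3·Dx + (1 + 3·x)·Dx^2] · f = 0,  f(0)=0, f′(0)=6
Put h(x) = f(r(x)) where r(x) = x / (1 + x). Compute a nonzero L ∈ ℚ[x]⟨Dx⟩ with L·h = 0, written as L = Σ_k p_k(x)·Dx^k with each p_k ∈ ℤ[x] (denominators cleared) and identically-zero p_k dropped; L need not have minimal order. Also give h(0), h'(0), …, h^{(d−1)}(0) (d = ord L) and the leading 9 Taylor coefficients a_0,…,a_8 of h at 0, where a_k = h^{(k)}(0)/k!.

L = (5 + 8·x)·Dx + (1 + 5·x + 4·x^2)·Dx^2  (order 2).
h: a_k = 0, 6, -15, 42, -255/2, 2046/5, -1365, 32766/7, -65535/4, …
ICs: h(0) = 0, h′(0) = 6.

f: a_k = 0, 6, -9, 18, -81/2, 486/5, -243, 4374/7, -6561/4, …
h₀=f(r): pull back L_f along r ⇒ L₀.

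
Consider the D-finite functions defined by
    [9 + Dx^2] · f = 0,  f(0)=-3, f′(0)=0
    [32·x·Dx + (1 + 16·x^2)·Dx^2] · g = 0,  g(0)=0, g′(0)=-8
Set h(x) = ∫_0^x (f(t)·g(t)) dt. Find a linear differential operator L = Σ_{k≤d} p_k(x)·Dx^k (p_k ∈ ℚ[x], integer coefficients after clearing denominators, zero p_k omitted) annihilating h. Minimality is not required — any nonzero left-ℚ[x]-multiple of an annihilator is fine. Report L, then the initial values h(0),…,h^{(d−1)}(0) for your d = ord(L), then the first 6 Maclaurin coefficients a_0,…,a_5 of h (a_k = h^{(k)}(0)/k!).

f: a_k = -3, 0, 27/2, 0, -81/8, 0, …
g: a_k = 0, -8, 0, 128/3, 0, -2048/5, …
L₀ := L_f ⊗_s L_g (sym. prod.), ord ≤ 4.
h=∫h₀ ⇒ L = L₀·Dx.
L = (16425 + 696384·x^2 + 2778624·x^4 + 11943936·x^6 + 47775744·x^8)·Dx + (23616·x + 543744·x^3 + 3981312·x^5 + 21233664·x^7)·Dx^2 + (2050 + 87168·x^2 + 470016·x^4 + 2654208·x^6 + 10616832·x^8)·Dx^3 + (2624·x + 60416·x^3 + 442368·x^5 + 2359296·x^7)·Dx^4 + (25 + 1088·x^2 + 17920·x^4 + 147456·x^6 + 589824·x^8)·Dx^5  (order 5).
h: a_k = 0, 0, 12, 0, -59, 0, …
ICs: h(0) = 0, h′(0) = 0, h′′(0) = 24, h′′′(0) = 0, h′′′′(0) = -1416.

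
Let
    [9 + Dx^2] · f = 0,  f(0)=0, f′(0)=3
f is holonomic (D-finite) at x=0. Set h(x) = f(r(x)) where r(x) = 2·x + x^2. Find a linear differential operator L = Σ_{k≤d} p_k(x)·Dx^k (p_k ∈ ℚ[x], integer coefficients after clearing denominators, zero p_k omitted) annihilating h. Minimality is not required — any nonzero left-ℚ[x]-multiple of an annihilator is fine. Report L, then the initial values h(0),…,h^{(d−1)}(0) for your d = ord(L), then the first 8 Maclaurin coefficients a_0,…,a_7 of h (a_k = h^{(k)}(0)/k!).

f: a_k = 0, 3, 0, -9/2, 0, 81/40, 0, -243/560, …
h₀=f(r): pull back L_f along r ⇒ L₀.
L = (36 + 108·x + 108·x^2 + 36·x^3) - Dx + (1 + x)·Dx^2  (order 2).
h: a_k = 0, 6, 3, -36, -54, 189/5, 315/2, 3726/35, …
ICs: h(0) = 0, h′(0) = 6.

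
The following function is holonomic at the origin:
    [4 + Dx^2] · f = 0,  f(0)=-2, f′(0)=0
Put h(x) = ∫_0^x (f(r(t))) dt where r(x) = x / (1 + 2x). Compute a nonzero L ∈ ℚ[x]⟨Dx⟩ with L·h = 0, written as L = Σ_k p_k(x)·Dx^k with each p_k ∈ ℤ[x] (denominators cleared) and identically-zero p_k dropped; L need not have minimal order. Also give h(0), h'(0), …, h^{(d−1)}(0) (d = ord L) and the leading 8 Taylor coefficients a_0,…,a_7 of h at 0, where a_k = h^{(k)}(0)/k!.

f: a_k = -2, 0, 4, 0, -4/3, 0, 8/45, 0, …
L₀ from L_f via x↦r, Dx↦r'^{-1}Dx.
Integrate: L := L₀·Dx.
L = 4·Dx + (4 + 24·x + 48·x^2 + 32·x^3)·Dx^2 + (1 + 8·x + 24·x^2 + 32·x^3 + 16·x^4)·Dx^3  (order 3).
h: a_k = 0, -2, 0, 4/3, -4, 28/3, -176/9, 12008/315, …
ICs: h(0) = 0, h′(0) = -2, h′′(0) = 0.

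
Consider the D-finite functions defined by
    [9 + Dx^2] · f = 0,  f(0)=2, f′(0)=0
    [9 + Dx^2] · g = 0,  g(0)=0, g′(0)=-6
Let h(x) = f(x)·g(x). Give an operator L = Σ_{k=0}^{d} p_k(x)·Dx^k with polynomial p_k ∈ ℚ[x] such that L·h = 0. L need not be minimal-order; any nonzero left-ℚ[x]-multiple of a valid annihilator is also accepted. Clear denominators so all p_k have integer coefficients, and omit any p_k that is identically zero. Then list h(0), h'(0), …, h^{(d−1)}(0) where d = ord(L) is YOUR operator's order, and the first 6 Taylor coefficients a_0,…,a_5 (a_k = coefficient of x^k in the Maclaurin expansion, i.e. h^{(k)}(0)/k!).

L = 36·Dx + Dx^3  (order 3).
h: a_k = 0, -12, 0, 72, 0, -648/5, …
ICs: h(0) = 0, h′(0) = -12, h′′(0) = 0.

f: a_k = 2, 0, -9, 0, 27/4, 0, …
g: a_k = 0, -6, 0, 9, 0, -81/20, …
Product ⇒ symmetric product L₀, ord ≤ 4.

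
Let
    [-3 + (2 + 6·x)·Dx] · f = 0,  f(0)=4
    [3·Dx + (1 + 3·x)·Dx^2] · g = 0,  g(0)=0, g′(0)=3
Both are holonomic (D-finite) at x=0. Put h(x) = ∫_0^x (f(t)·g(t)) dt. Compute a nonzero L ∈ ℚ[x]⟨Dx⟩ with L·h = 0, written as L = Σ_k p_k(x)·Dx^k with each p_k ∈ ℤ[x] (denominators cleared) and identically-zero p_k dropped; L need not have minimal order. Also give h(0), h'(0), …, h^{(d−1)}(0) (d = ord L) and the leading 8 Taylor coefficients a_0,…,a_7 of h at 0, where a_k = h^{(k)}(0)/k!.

f: a_k = 4, 6, -9/2, 27/4, -405/32, 1701/64, -15309/256, 72171/512, …
g: a_k = 0, 3, -9/2, 9, -81/4, 243/5, -243/2, 2187/7, …
Product ⇒ symmetric product L₀, ord ≤ 2.
h=∫h₀ ⇒ L = L₀·Dx.
L = 9·Dx + (4 + 24·x + 36·x^2)·Dx^3  (order 3).
h: a_k = 0, 0, 6, 0, -9/8, 27/10, -1917/320, 7533/560, …
ICs: h(0) = 0, h′(0) = 0, h′′(0) = 12.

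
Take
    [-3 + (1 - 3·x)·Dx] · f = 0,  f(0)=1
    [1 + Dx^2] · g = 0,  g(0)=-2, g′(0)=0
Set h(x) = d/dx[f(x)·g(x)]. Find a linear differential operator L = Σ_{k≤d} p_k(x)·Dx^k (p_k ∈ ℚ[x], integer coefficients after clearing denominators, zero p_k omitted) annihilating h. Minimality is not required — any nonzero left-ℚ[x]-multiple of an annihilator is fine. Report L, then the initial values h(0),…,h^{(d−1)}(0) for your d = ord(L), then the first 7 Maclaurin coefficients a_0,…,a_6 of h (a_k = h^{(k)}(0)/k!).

f: a_k = 1, 3, 9, 27, 81, 243, 729, …
g: a_k = -2, 0, 1, 0, -1/12, 0, 1/360, …
Sym-product of L_f,L_g gives L₀ (≤ ord 2).
h=h₀': d/dx-closure on L₀ ⇒ L.
L = (-17 - 6·x + 9·x^2) + (-6 + 18·x)·Dx + (1 - 6·x + 9·x^2)·Dx^2  (order 2).
h: a_k = -6, -34, -153, -1837/3, -9185/4, -495989/60, -3471923/120, …
ICs: h(0) = -6, h′(0) = -34.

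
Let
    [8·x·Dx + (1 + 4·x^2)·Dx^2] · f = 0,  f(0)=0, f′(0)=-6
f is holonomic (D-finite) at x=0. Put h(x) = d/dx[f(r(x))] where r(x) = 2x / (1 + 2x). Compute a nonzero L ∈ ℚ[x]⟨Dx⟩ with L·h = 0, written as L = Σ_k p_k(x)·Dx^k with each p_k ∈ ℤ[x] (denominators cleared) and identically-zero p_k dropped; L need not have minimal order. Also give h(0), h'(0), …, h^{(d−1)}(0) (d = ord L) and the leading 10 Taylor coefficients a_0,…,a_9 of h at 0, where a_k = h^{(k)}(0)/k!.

L = (4 + 40·x) + (1 + 4·x + 20·x^2)·Dx  (order 1).
h: a_k = -12, 48, 48, -1152, 3648, 8448, -106752, 258048, 1102848, -9572352, …
ICs: h(0) = -12.

f: a_k = 0, -6, 0, 8, 0, -96/5, 0, 384/7, 0, -512/3, …
f∘r: x↦r, Dx↦Dx/r' in L_f ⇒ L₀.
Differentiate: ansatz ord ≤ ord L₀ ⇒ L.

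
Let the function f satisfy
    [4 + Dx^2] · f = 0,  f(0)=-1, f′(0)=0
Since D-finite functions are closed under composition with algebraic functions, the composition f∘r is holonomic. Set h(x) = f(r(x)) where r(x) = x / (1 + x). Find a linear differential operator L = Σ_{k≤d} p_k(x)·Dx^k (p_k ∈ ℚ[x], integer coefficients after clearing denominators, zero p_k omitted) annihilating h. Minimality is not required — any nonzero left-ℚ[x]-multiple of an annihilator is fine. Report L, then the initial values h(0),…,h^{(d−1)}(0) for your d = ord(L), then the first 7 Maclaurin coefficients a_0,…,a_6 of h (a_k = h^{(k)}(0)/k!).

f: a_k = -1, 0, 2, 0, -2/3, 0, 4/45, …
f∘r: x↦r, Dx↦Dx/r' in L_f ⇒ L₀.
L = 4 + (2 + 6·x + 6·x^2 + 2·x^3)·Dx + (1 + 4·x + 6·x^2 + 4·x^3 + x^4)·Dx^2  (order 2).
h: a_k = -1, 0, 2, -4, 16/3, -16/3, 154/45, …
ICs: h(0) = -1, h′(0) = 0.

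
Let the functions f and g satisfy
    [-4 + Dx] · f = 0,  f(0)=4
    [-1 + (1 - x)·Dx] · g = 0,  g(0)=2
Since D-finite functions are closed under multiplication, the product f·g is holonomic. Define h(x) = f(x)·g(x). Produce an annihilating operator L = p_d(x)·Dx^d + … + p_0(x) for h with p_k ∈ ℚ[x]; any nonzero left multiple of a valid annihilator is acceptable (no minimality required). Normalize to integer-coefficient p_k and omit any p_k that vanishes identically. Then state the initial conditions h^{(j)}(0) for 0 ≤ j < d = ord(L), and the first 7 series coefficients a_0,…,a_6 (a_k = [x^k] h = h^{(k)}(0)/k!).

L = (5 - 4·x) + (-1 + x)·Dx  (order 1).
h: a_k = 8, 40, 104, 568/3, 824/3, 5144/15, 3496/9, …
ICs: h(0) = 8.

f: a_k = 4, 16, 32, 128/3, 128/3, 512/15, 1024/45, …
g: a_k = 2, 2, 2, 2, 2, 2, 2, …
L₀ := L_f ⊗_s L_g (sym. prod.), ord ≤ 1.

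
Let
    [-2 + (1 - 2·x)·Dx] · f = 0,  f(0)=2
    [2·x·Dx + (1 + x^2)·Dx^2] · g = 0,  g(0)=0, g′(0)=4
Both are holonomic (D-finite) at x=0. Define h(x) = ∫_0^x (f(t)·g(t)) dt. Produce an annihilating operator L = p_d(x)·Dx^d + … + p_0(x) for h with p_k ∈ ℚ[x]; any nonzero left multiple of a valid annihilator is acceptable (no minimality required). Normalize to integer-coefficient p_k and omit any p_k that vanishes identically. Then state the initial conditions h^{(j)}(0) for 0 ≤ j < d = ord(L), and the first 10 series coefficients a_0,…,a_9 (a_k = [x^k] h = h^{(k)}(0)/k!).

L = 4·x·Dx + (4 - 2·x + 8·x^2)·Dx^2 + (-1 + 2·x - x^2 + 2·x^3)·Dx^3  (order 3).
h: a_k = 0, 0, 4, 16/3, 22/3, 176/15, 892/45, 3568/105, 6229/105, 99664/945, …
ICs: h(0) = 0, h′(0) = 0, h′′(0) = 8.

f: a_k = 2, 4, 8, 16, 32, 64, 128, 256, 512, 1024, …
g: a_k = 0, 4, 0, -4/3, 0, 4/5, 0, -4/7, 0, 4/9, …
Sym-product of L_f,L_g gives L₀ (≤ ord 2).
h=∫₀ˣh₀: take L = L₀·Dx.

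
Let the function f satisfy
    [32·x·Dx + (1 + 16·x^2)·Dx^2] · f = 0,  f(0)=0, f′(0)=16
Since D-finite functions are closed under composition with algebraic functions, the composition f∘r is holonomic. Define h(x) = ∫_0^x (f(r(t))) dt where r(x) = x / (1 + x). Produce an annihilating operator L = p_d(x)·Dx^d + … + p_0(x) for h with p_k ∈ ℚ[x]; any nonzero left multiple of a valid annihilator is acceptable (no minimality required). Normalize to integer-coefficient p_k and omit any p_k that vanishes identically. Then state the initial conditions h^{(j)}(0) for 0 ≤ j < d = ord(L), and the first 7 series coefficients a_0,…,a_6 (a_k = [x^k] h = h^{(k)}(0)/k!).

f: a_k = 0, 16, 0, -256/3, 0, 4096/5, 0, …
Change of var in L_f (x↦r) gives L₀.
∫: right-multiply L₀ by Dx.
L = (2 + 34·x)·Dx^2 + (1 + 2·x + 17·x^2)·Dx^3  (order 3).
h: a_k = 0, 0, 8, -16/3, -52/3, 48, 808/15, …
ICs: h(0) = 0, h′(0) = 0, h′′(0) = 16.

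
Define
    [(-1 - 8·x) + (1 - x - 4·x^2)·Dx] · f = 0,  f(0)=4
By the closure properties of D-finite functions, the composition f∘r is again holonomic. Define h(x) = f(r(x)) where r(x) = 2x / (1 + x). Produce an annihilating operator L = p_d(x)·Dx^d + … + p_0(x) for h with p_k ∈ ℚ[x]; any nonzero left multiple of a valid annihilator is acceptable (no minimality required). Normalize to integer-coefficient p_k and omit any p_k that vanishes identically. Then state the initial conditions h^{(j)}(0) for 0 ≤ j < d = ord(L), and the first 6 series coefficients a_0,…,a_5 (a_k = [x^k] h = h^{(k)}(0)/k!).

f: a_k = 4, 4, 20, 36, 116, 260, …
Substitute x→r, Dx→(1/r')Dx; clear ⇒ L₀.
L = (2 + 34·x) + (-1 - x + 17·x^2 + 17·x^3)·Dx  (order 1).
h: a_k = 4, 8, 72, 136, 1224, 2312, …
ICs: h(0) = 4.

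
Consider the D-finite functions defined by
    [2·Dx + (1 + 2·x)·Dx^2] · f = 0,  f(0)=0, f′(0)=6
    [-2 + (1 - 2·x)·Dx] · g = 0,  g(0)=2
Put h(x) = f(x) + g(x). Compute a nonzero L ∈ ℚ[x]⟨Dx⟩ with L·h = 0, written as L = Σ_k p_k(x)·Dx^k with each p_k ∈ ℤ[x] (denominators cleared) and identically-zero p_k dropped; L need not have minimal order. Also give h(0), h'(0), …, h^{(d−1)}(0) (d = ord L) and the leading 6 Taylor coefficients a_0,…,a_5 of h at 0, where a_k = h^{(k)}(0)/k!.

L = (-40 - 16·x)·Dx + (-8 - 64·x - 32·x^2)·Dx^2 + (3 + 2·x - 12·x^2 - 8·x^3)·Dx^3  (order 3).
h: a_k = 2, 10, 2, 24, 20, 416/5, …
ICs: h(0) = 2, h′(0) = 10, h′′(0) = 4.

f: a_k = 0, 6, -6, 8, -12, 96/5, …
g: a_k = 2, 4, 8, 16, 32, 64, …
Sum ⇒ L₀ = lclm(L_f,L_g) in ℚ(x)⟨Dx⟩.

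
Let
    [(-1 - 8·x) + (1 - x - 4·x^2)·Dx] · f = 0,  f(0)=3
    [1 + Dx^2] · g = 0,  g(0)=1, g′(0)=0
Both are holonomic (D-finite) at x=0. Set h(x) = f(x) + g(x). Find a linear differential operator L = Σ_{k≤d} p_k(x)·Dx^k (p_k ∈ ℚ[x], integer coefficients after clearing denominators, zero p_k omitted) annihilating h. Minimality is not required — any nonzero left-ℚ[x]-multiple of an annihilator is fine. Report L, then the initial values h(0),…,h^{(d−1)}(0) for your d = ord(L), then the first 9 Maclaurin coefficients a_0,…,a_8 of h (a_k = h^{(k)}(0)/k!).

L = (55 + 486·x + 553·x^2 + 1488·x^3 + 80·x^4 + 128·x^5) + (-11 - 11·x - 23·x^2 + 169·x^3 + 348·x^4 + 48·x^5 + 64·x^6)·Dx + (55 + 486·x + 553·x^2 + 1488·x^3 + 80·x^4 + 128·x^5)·Dx^2 + (-11 - 11·x - 23·x^2 + 169·x^3 + 348·x^4 + 48·x^5 + 64·x^6)·Dx^3  (order 3).
h: a_k = 4, 3, 29/2, 27, 2089/24, 195, 390959/720, 1323, 140918401/40320, …
ICs: h(0) = 4, h′(0) = 3, h′′(0) = 29.

f: a_k = 3, 3, 15, 27, 87, 195, 543, 1323, 3495, …
g: a_k = 1, 0, -1/2, 0, 1/24, 0, -1/720, 0, 1/40320, …
Weyl lclm of L_f,L_g ⇒ L₀ (ord ≤ 3).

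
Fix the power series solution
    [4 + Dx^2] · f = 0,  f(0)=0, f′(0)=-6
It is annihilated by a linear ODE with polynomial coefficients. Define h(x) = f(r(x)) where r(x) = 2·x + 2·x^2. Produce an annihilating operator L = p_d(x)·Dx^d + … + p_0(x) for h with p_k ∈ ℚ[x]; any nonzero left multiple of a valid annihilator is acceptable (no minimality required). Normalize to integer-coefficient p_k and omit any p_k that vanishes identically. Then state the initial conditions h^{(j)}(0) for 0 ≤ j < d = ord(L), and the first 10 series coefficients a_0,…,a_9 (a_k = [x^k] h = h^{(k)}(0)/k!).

L = (16 + 96·x + 192·x^2 + 128·x^3) - 2·Dx + (1 + 2·x)·Dx^2  (order 2).
h: a_k = 0, -12, -12, 32, 96, 352/5, -96, -25856/105, -2816/15, 70528/945, …
ICs: h(0) = 0, h′(0) = -12.

f: a_k = 0, -6, 0, 4, 0, -4/5, 0, 8/105, 0, -4/945, …
f∘r: x↦r, Dx↦Dx/r' in L_f ⇒ L₀.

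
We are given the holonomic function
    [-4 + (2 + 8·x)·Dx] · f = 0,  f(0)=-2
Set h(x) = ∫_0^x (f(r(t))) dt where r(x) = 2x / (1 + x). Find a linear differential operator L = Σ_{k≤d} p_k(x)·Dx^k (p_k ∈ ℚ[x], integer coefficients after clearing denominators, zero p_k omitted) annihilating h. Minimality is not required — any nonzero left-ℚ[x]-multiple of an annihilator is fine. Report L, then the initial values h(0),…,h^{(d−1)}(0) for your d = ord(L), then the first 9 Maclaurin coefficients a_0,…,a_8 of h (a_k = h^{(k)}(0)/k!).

L = -4·Dx + (1 + 10·x + 9·x^2)·Dx^2  (order 2).
h: a_k = 0, -2, -4, 8, -26, 568/5, -588, 23640/7, -20805, …
ICs: h(0) = 0, h′(0) = -2.

f: a_k = -2, -4, 4, -8, 20, -56, 168, -528, 1716, …
Change of var in L_f (x↦r) gives L₀.
∫: right-multiply L₀ by Dx.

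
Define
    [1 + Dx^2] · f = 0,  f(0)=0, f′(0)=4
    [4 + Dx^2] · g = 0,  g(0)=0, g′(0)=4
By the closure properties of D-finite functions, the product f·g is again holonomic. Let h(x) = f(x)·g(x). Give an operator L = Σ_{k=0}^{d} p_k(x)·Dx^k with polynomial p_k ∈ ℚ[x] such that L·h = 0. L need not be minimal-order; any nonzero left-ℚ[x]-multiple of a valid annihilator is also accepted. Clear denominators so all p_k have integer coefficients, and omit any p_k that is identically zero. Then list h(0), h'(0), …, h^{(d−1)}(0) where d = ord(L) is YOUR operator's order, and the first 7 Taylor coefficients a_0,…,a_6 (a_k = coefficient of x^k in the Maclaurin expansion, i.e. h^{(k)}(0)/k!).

f: a_k = 0, 4, 0, -2/3, 0, 1/30, 0, …
g: a_k = 0, 4, 0, -8/3, 0, 8/15, 0, …
Sym-product of L_f,L_g gives L₀ (≤ ord 4).
L = 9 + 10·Dx^2 + Dx^4  (order 4).
h: a_k = 0, 0, 16, 0, -40/3, 0, 182/45, …
ICs: h(0) = 0, h′(0) = 0, h′′(0) = 32, h′′′(0) = 0.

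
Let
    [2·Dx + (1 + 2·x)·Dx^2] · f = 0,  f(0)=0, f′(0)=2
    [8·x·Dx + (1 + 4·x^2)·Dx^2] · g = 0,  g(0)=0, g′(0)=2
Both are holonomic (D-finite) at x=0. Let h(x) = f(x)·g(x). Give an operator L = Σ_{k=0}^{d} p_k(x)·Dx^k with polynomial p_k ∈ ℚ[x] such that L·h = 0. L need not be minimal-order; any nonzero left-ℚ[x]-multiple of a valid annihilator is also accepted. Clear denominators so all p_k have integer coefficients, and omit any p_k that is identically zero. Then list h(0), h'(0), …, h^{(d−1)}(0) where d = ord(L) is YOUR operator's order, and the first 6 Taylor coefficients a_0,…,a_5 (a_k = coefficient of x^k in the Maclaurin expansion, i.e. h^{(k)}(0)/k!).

L = (192 + 704·x + 2560·x^2 + 9984·x^3 + 15360·x^4 + 13312·x^5 + 4096·x^7)·Dx + (72 + 992·x + 4928·x^2 + 15488·x^3 + 34816·x^4 + 47616·x^5 + 35840·x^6 + 6144·x^7 + 14336·x^8)·Dx^2 + (24 + 256·x + 1536·x^2 + 4992·x^3 + 11520·x^4 + 19968·x^5 + 24576·x^6 + 18432·x^7 + 6144·x^8 + 8192·x^9)·Dx^3 + (5 + 36·x + 148·x^2 + 448·x^3 + 1056·x^4 + 1920·x^5 + 2688·x^6 + 3072·x^7 + 2304·x^8 + 1024·x^9 + 1024·x^10)·Dx^4  (order 4).
h: a_k = 0, 0, 4, -4, 0, -8/3, …
ICs: h(0) = 0, h′(0) = 0, h′′(0) = 8, h′′′(0) = -24.

f: a_k = 0, 2, -2, 8/3, -4, 32/5, …
g: a_k = 0, 2, 0, -8/3, 0, 32/5, …
h₀=f·g: eliminate ⇒ L₀, order ≤ 2·2.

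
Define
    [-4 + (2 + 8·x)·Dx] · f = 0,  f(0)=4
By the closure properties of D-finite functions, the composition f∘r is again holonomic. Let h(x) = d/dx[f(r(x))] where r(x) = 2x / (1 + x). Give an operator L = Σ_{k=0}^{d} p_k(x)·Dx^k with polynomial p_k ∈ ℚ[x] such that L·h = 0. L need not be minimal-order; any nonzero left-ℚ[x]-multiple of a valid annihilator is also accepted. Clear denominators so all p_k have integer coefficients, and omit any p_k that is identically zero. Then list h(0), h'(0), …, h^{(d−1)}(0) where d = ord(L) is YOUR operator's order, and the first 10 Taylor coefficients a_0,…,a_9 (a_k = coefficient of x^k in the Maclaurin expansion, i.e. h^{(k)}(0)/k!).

L = (-6 - 18·x) + (-1 - 10·x - 9·x^2)·Dx  (order 1).
h: a_k = 16, -96, 624, -4544, 35280, -283680, 2330160, -19416960, 163489680, -1387482080, …
ICs: h(0) = 16.

f: a_k = 4, 8, -8, 16, -40, 112, -336, 1056, -3432, 11440, …
Change of var in L_f (x↦r) gives L₀.
Derive L from L₀ (diff closure).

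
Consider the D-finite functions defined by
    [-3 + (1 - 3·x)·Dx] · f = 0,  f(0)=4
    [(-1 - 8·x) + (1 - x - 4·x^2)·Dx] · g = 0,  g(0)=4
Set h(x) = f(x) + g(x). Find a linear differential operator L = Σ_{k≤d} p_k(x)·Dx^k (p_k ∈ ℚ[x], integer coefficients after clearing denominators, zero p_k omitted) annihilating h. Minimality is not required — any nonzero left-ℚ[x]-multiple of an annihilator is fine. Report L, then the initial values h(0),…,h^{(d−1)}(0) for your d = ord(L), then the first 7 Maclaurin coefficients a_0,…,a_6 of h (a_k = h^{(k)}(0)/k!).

f: a_k = 4, 12, 36, 108, 324, 972, 2916, …
g: a_k = 4, 4, 20, 36, 116, 260, 724, …
f+g: L₀ = lclm(L_f,L_g), ord ≤ 1+1.
L = (6 - 72·x + 144·x^2 - 144·x^3) + (4 - 84·x^2 + 252·x^3 - 288·x^4)·Dx + (-1 + 8·x - 21·x^2 + 8·x^3 + 54·x^4 - 72·x^5)·Dx^2  (order 2).
h: a_k = 8, 16, 56, 144, 440, 1232, 3640, …
ICs: h(0) = 8, h′(0) = 16.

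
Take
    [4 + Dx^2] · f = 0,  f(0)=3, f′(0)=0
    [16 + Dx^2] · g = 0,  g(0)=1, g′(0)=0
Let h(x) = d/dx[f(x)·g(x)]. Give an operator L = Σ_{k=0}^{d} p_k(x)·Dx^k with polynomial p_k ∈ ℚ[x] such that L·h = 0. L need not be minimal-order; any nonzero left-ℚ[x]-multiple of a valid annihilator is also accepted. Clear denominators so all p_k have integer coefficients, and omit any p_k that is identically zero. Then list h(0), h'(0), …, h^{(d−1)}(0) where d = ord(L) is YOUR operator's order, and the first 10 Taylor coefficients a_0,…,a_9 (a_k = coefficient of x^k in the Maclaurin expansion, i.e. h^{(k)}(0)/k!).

f: a_k = 3, 0, -6, 0, 2, 0, -4/15, 0, 2/105, 0, …
g: a_k = 1, 0, -8, 0, 32/3, 0, -256/45, 0, 512/315, 0, …
f·g: L₀ = L_f ⊗_s L_g, ord ≤ 2·2.
h=h₀': d/dx-closure on L₀ ⇒ L.
L = 144 + 40·Dx^2 + Dx^4  (order 4).
h: a_k = 0, -60, 0, 328, 0, -584, 0, 52496/105, 0, -47240/189, …
ICs: h(0) = 0, h′(0) = -60, h′′(0) = 0, h′′′(0) = 1968.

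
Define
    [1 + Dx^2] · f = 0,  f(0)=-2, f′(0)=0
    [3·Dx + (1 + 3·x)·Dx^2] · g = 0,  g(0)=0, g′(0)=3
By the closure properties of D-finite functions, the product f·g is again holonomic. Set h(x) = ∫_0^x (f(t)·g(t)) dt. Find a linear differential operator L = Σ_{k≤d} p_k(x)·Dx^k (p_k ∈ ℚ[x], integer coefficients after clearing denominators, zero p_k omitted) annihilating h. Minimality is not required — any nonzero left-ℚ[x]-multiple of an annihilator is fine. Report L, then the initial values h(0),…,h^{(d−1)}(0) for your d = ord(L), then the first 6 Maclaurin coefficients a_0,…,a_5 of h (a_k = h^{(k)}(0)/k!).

L = (-203 - 222·x - 189·x^2 + 432·x^3 + 324·x^4)·Dx + (-84 - 108·x + 648·x^2 + 648·x^3)·Dx^2 + (-208 - 228·x - 54·x^2 + 864·x^3 + 648·x^4)·Dx^3 + (-84 - 108·x + 648·x^2 + 648·x^3)·Dx^4 + (-5 - 6·x + 135·x^2 + 432·x^3 + 324·x^4)·Dx^5  (order 5).
h: a_k = 0, 0, -3, 3, -15/4, 36/5, …
ICs: h(0) = 0, h′(0) = 0, h′′(0) = -6, h′′′(0) = 18, h′′′′(0) = -90.

f: a_k = -2, 0, 1, 0, -1/12, 0, …
g: a_k = 0, 3, -9/2, 9, -81/4, 243/5, …
h₀=f·g: eliminate ⇒ L₀, order ≤ 2·2.
h=∫₀ˣh₀: take L = L₀·Dx.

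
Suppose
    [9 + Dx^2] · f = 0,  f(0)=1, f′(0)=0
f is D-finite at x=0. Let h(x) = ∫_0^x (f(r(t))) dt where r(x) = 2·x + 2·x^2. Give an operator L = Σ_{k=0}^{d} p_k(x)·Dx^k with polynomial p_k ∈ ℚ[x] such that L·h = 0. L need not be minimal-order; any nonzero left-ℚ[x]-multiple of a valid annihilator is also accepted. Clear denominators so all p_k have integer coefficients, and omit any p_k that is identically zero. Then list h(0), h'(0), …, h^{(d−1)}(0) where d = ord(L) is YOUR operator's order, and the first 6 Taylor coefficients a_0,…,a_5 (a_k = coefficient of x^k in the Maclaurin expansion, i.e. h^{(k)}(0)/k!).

L = (36 + 216·x + 432·x^2 + 288·x^3)·Dx - 2·Dx^2 + (1 + 2·x)·Dx^3  (order 3).
h: a_k = 0, 1, 0, -6, -9, 36/5, …
ICs: h(0) = 0, h′(0) = 1, h′′(0) = 0.

f: a_k = 1, 0, -9/2, 0, 27/8, 0, …
L₀ from L_f via x↦r, Dx↦r'^{-1}Dx.
∫: right-multiply L₀ by Dx.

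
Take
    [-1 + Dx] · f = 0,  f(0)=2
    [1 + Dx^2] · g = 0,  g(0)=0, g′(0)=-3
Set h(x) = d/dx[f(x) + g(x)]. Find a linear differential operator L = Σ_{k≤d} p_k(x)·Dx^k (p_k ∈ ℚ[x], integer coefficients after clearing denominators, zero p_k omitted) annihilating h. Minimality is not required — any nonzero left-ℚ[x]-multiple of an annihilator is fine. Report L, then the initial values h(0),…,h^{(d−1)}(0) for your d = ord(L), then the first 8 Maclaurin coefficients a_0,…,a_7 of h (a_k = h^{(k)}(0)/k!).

f: a_k = 2, 2, 1, 1/3, 1/12, 1/60, 1/360, 1/2520, …
g: a_k = 0, -3, 0, 1/2, 0, -1/40, 0, 1/1680, …
f+g: L₀ = lclm(L_f,L_g), ord ≤ 1+2.
h₀' ⇒ L via d/dx closure of L₀.
L = 1 - Dx + Dx^2 - Dx^3  (order 3).
h: a_k = -1, 2, 5/2, 1/3, -1/24, 1/60, 1/144, 1/2520, …
ICs: h(0) = -1, h′(0) = 2, h′′(0) = 5.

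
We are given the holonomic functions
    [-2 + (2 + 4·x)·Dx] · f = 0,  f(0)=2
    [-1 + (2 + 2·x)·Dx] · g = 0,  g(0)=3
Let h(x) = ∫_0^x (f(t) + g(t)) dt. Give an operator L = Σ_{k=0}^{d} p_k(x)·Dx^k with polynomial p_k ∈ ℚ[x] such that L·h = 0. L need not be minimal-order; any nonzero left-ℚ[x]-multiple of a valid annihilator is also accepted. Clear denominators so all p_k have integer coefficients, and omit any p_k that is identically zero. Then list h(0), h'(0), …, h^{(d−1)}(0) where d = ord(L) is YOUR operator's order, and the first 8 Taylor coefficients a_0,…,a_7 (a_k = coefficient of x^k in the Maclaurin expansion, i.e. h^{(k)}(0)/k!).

L = -Dx + (3 + 4·x)·Dx^2 + (2 + 6·x + 4·x^2)·Dx^3  (order 3).
h: a_k = 0, 5, 7/4, -11/24, 19/64, -35/128, 469/1536, -393/1024, …
ICs: h(0) = 0, h′(0) = 5, h′′(0) = 7/2.

f: a_k = 2, 2, -1, 1, -5/4, 7/4, -21/8, 33/8, …
g: a_k = 3, 3/2, -3/8, 3/16, -15/128, 21/256, -63/1024, 99/2048, …
L₀ := lclm(L_f,L_g); ord L₀ ≤ 1+1.
h=∫₀ˣh₀: take L = L₀·Dx.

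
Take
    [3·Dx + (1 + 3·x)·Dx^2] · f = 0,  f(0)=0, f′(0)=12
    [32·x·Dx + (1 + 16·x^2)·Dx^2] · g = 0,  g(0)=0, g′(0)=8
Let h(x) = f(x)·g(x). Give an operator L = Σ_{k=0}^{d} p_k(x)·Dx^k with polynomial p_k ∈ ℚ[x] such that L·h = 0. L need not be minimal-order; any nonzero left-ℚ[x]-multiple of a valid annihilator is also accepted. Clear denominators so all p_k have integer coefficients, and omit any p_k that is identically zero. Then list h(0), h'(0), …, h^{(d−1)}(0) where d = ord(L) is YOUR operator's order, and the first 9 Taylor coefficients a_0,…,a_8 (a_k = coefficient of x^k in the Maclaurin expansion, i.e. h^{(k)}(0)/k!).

f: a_k = 0, 12, -18, 36, -81, 972/5, -486, 8748/7, -6561/2, …
g: a_k = 0, 8, 0, -128/3, 0, 2048/5, 0, -32768/7, 0, …
f·g: L₀ = L_f ⊗_s L_g, ord ≤ 2·2.
L = (15744 + 89280·x + 811008·x^2 + 5299200·x^3 + 13271040·x^4 + 17252352·x^5 + 21233664·x^7)·Dx + (4258 + 91200·x + 775488·x^2 + 4635648·x^3 + 18247680·x^4 + 41140224·x^5 + 46448640·x^6 + 21233664·x^7 + 74317824·x^8)·Dx^2 + (492 + 12548·x + 131328·x^2 + 747968·x^3 + 3219456·x^4 + 10146816·x^5 + 21233664·x^6 + 24920064·x^7 + 21233664·x^8 + 42467328·x^9)·Dx^3 + (73 + 822·x + 6161·x^2 + 34944·x^3 + 151168·x^4 + 500736·x^5 + 1322496·x^6 + 2654208·x^7 + 3244032·x^8 + 3538944·x^9 + 5308416·x^10)·Dx^4  (order 4).
h: a_k = 0, 0, 96, -144, -224, 120, 24672/5, -39024/5, -198624/5, …
ICs: h(0) = 0, h′(0) = 0, h′′(0) = 192, h′′′(0) = -864.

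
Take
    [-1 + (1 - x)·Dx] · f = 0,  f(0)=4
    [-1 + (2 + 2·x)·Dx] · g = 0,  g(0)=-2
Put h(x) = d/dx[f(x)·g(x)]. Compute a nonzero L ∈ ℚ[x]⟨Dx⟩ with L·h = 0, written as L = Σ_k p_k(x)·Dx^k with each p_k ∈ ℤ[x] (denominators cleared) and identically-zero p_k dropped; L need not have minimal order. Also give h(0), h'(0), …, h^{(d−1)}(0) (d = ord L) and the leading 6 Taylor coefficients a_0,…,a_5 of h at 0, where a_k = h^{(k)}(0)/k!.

f: a_k = 4, 4, 4, 4, 4, 4, …
g: a_k = -2, -1, 1/4, -1/8, 5/64, -7/128, …
h₀=f·g: eliminate ⇒ L₀, order ≤ 1·1.
h=h₀': d/dx-closure on L₀ ⇒ L.
L = (11 + 18·x + 3·x^2) + (-6 - 2·x + 6·x^2 + 2·x^3)·Dx  (order 1).
h: a_k = -12, -22, -69/2, -179/4, -1825/32, -4317/64, …
ICs: h(0) = -12.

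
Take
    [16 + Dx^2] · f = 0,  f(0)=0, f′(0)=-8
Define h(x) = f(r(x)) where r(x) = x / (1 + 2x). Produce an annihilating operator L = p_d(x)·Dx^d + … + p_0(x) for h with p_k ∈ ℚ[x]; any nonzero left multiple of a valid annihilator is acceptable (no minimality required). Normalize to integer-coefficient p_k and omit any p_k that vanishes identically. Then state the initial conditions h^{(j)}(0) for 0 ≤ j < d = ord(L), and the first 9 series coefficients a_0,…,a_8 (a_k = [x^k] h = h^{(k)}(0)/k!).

L = 16 + (4 + 24·x + 48·x^2 + 32·x^3)·Dx + (1 + 8·x + 24·x^2 + 32·x^3 + 16·x^4)·Dx^2  (order 2).
h: a_k = 0, -8, 16, -32/3, -64, 5504/15, -1280, 1131008/315, -388096/45, …
ICs: h(0) = 0, h′(0) = -8.

f: a_k = 0, -8, 0, 64/3, 0, -256/15, 0, 2048/315, 0, …
Substitute x→r, Dx→(1/r')Dx; clear ⇒ L₀.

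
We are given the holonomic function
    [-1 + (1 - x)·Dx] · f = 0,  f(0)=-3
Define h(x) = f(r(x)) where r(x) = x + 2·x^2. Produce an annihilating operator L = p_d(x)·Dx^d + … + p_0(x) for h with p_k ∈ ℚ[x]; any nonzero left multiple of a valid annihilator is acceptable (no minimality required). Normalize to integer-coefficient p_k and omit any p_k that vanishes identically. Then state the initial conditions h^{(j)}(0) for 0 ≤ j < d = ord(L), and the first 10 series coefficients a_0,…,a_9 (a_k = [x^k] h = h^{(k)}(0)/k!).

L = (1 + 4·x) + (-1 + x + 2·x^2)·Dx  (order 1).
h: a_k = -3, -3, -9, -15, -33, -63, -129, -255, -513, -1023, …
ICs: h(0) = -3.

f: a_k = -3, -3, -3, -3, -3, -3, -3, -3, -3, -3, …
f∘r: x↦r, Dx↦Dx/r' in L_f ⇒ L₀.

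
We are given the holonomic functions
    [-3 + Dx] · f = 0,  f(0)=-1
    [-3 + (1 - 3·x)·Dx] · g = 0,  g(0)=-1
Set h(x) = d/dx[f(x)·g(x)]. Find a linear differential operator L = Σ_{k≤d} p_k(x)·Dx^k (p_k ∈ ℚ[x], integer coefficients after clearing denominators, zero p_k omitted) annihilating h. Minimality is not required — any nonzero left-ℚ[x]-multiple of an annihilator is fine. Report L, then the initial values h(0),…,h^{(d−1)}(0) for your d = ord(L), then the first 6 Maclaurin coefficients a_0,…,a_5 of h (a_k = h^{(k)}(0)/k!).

f: a_k = -1, -3, -9/2, -9/2, -27/8, -81/40, …
g: a_k = -1, -3, -9, -27, -81, -243, …
h₀=f·g: eliminate ⇒ L₀, order ≤ 1·1.
Derive L from L₀ (diff closure).
L = (15 - 36·x + 27·x^2) + (-2 + 9·x - 9·x^2)·Dx  (order 1).
h: a_k = 6, 45, 216, 1755/2, 13203/4, 475551/40, …
ICs: h(0) = 6.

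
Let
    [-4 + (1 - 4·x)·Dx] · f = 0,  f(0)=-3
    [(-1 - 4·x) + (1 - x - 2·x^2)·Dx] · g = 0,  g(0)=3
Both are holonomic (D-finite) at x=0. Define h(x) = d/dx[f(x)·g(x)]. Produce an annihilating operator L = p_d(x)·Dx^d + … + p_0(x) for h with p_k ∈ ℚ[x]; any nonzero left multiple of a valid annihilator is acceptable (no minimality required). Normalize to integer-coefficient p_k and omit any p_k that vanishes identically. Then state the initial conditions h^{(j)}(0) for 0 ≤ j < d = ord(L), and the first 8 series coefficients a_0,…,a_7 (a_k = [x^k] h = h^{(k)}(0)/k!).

L = (46 - 108·x - 216·x^2 + 256·x^3 + 768·x^4) + (-5 + 29·x - 6·x^2 - 152·x^3 + 80·x^4 + 192·x^5)·Dx  (order 1).
h: a_k = -45, -414, -2619, -14364, -72765, -351594, -1646127, -7537464, …
ICs: h(0) = -45.

f: a_k = -3, -12, -48, -192, -768, -3072, -12288, -49152, …
g: a_k = 3, 3, 9, 15, 33, 63, 129, 255, …
Product ⇒ symmetric product L₀, ord ≤ 1.
Differentiate: ansatz ord ≤ ord L₀ ⇒ L.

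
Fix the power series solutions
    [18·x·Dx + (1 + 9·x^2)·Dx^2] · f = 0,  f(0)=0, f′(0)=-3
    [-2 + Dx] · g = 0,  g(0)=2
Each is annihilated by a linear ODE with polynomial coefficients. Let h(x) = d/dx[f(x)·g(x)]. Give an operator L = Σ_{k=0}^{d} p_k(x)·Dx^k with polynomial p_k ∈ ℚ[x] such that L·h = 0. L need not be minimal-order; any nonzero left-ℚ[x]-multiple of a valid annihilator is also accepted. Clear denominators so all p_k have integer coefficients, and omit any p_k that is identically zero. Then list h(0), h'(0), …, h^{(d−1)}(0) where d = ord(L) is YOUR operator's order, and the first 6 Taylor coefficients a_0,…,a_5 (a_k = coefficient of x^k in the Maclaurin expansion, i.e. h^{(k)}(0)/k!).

L = (-14 - 72·x + 558·x^2 - 648·x^3 + 324·x^4) + (5 + 54·x - 315·x^2 + 486·x^3 - 324·x^4)·Dx + (1 - 9·x + 18·x^2 - 81·x^3 + 81·x^4)·Dx^2  (order 2).
h: a_k = -6, -24, 18, 112, -326, -1032, …
ICs: h(0) = -6, h′(0) = -24.

f: a_k = 0, -3, 0, 9, 0, -243/5, …
g: a_k = 2, 4, 4, 8/3, 4/3, 8/15, …
f·g: L₀ = L_f ⊗_s L_g, ord ≤ 2·1.
Differentiate: ansatz ord ≤ ord L₀ ⇒ L.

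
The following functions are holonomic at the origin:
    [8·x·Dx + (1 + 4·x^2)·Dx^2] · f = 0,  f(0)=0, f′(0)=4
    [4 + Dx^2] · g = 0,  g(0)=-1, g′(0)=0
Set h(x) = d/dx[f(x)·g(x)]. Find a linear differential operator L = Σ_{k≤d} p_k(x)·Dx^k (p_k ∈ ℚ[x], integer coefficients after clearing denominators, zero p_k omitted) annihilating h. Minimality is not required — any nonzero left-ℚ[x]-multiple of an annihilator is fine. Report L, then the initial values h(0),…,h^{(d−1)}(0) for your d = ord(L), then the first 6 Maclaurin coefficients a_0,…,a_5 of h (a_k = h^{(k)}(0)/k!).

L = (880 + 9408·x^2 + 59008·x^4 + 49152·x^6 + 24576·x^8 + 16384·x^10 + 32768·x^12) + (544·x + 9088·x^3 + 35840·x^5 + 40960·x^7 + 40960·x^9 + 32768·x^11)·Dx + (240 + 2720·x^2 + 17088·x^4 + 18944·x^6 + 16384·x^8 + 16384·x^10 + 16384·x^12)·Dx^2 + (136·x + 2272·x^3 + 8960·x^5 + 10240·x^7 + 10240·x^9 + 8192·x^11)·Dx^3 + (5 + 92·x^2 + 584·x^4 + 1664·x^6 + 2560·x^8 + 3072·x^10 + 2048·x^12)·Dx^4  (order 4).
h: a_k = -4, 0, 40, 0, -392/3, 0, …
ICs: h(0) = -4, h′(0) = 0, h′′(0) = 80, h′′′(0) = 0.

f: a_k = 0, 4, 0, -16/3, 0, 64/5, …
g: a_k = -1, 0, 2, 0, -2/3, 0, …
Sym-product of L_f,L_g gives L₀ (≤ ord 4).
h₀' ⇒ L via d/dx closure of L₀.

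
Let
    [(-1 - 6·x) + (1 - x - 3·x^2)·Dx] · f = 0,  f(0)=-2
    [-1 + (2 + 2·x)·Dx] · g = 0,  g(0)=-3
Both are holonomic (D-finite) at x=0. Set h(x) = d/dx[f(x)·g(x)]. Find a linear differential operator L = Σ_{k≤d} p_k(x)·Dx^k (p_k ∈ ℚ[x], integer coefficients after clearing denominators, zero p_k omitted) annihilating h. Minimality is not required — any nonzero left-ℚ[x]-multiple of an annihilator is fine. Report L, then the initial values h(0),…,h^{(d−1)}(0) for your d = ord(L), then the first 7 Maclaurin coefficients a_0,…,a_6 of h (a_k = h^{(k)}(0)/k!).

f: a_k = -2, -2, -8, -14, -38, -80, -194, …
g: a_k = -3, -3/2, 3/8, -3/16, 15/128, -21/256, 63/1024, …
Product ⇒ symmetric product L₀, ord ≤ 1.
h=h₀': d/dx-closure on L₀ ⇒ L.
L = (35 + 162·x + 381·x^2 + 390·x^3 + 135·x^4) + (-6 - 26·x + 6·x^2 + 122·x^3 + 150·x^4 + 54·x^5)·Dx  (order 1).
h: a_k = 9, 105/2, 1287/8, 8457/16, 187635/128, 1059039/256, 11247411/1024, …
ICs: h(0) = 9.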